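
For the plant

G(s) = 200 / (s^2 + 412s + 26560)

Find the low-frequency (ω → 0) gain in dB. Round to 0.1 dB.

-42.5 dB

G(0) = 200 / 26560 ≈ 0.0075301
20 log₁₀(0.0075301) ≈ -42.46 dB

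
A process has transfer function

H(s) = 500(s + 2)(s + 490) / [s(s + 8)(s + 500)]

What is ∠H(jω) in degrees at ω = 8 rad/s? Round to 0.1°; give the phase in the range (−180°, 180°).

-59.0°

At s = jω = j8:
zero (s+2): 2 + j8 → |·| = √(2²+8²) = √68 ≈ 8.2462, ∠ = arctan(8/2) ≈ 75.96°
zero (s+490): 490 + j8 → |·| = √(490²+8²) = √240164 ≈ 490.07, ∠ = arctan(8/490) ≈ 0.94°
pole (s+8): 8 + j8 → |·| = √(8²+8²) = √128 ≈ 11.314, ∠ = arctan(8/8) ≈ 45.00°
pole (s+500): 500 + j8 → |·| = √(500²+8²) = √250064 ≈ 500.06, ∠ = arctan(8/500) ≈ 0.92°
pole at origin: |s| = 8, ∠ = 90.00° (in denominator)
∠H = 76.90° − 135.92° = -59.02°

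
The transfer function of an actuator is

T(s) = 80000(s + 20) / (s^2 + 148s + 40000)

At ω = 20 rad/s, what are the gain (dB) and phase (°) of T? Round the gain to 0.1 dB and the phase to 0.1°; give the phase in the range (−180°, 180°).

35.1 dB, 40.7°

At s = jω = j20:
zero (s+20): 20 + j20 → |·| = √(20²+20²) = √800 ≈ 28.284, ∠ = arctan(20/20) ≈ 45.00°
quadratic: (j20)² + 148·j20 + 40000 = 39600 + j2960 → |·| ≈ 39710, ∠ ≈ 4.27°
|T| = 80000 · 28.284 / 39710 ≈ 56.981
Gain = 20 log₁₀(56.981) ≈ 35.11 dB
∠T = 45.00° − 4.27° = 40.73°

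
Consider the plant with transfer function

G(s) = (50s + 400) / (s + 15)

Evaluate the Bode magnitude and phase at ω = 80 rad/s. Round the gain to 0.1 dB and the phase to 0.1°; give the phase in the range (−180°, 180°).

Substitute s = j80:
Numerator: 50(j80) + 400 = 400 + j4000
Denominator: (j80) + 15 = 15 + j80
|N| = √(400² + 4000²) ≈ 4020, ∠N ≈ 84.29°
|D| = √(15² + 80²) ≈ 81.394, ∠D ≈ 79.38°
|G| = 4020 / 81.394 ≈ 49.389
Gain = 20 log₁₀(49.389) ≈ 33.87 dB
∠G = 84.29° − 79.38° = 4.91°

33.9 dB, 4.9°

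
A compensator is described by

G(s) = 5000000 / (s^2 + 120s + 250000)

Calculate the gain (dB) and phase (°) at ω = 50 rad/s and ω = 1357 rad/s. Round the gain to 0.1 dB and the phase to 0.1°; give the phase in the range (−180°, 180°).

At s = jω = j50:
quadratic: (j50)² + 120·j50 + 250000 = 247500 + j6000 → |·| ≈ 2.4757e+05, ∠ ≈ 1.39°
|G| = 5000000 / 2.4757e+05 ≈ 20.196
Gain = 20 log₁₀(20.196) ≈ 26.11 dB
∠G = 0.00° − 1.39° = -1.39°

At s = jω = j1357:
quadratic: (j1357)² + 120·j1357 + 250000 = -1591449 + j162840 → |·| ≈ 1.5998e+06, ∠ ≈ 174.16°
|G| = 5000000 / 1.5998e+06 ≈ 3.1254
Gain = 20 log₁₀(3.1254) ≈ 9.90 dB
∠G = 0.00° − 174.16° = -174.16°

ω = 50: 26.1 dB, -1.4°; ω = 1357: 9.9 dB, -174.2°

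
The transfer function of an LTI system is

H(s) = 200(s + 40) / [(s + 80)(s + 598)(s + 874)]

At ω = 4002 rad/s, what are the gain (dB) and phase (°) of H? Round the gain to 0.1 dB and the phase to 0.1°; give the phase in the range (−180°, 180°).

-98.4 dB, -158.6°

At s = jω = j4002:
zero (s+40): 40 + j4002 → |·| = √(40²+4002²) = √16017604 ≈ 4002.2, ∠ = arctan(4002/40) ≈ 89.43°
pole (s+80): 80 + j4002 → |·| = √(80²+4002²) = √16022404 ≈ 4002.8, ∠ = arctan(4002/80) ≈ 88.85°
pole (s+598): 598 + j4002 → |·| = √(598²+4002²) = √16373608 ≈ 4046.4, ∠ = arctan(4002/598) ≈ 81.50°
pole (s+874): 874 + j4002 → |·| = √(874²+4002²) = √16779880 ≈ 4096.3, ∠ = arctan(4002/874) ≈ 77.68°
|H| = 200 · 4002.2 / 6.6347e+10 ≈ 1.2064e-05
Gain = 20 log₁₀(1.2064e-05) ≈ -98.37 dB
∠H = 89.43° − 248.03° = -158.60°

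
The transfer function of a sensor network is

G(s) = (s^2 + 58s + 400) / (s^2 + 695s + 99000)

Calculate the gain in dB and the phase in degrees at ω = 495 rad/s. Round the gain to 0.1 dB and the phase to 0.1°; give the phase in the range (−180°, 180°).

-3.6 dB, 60.3°

Substitute s = j495:
Numerator: (j495)^2 + 58(j495) + 400 = -244625 + j28710
Denominator: (j495)^2 + 695(j495) + 99000 = -146025 + j344025
|N| = √(244625² + 28710²) ≈ 2.463e+05, ∠N ≈ 173.31°
|D| = √(146025² + 344025²) ≈ 3.7373e+05, ∠D ≈ 113.00°
|G| = 2.463e+05 / 3.7373e+05 ≈ 0.65903
Gain = 20 log₁₀(0.65903) ≈ -3.62 dB
∠G = 173.31° − 113.00° = 60.31°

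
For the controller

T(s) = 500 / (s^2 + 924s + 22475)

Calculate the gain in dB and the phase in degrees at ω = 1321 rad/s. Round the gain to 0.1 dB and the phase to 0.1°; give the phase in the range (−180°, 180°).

Substitute s = j1321:
Numerator: 500 = 500 + j0
Denominator: (j1321)^2 + 924(j1321) + 22475 = -1722566 + j1220604
|N| = √(500² + 0²) ≈ 500, ∠N ≈ 0.00°
|D| = √(1722566² + 1220604²) ≈ 2.1112e+06, ∠D ≈ 144.68°
|T| = 500 / 2.1112e+06 ≈ 0.00023683
Gain = 20 log₁₀(0.00023683) ≈ -72.51 dB
∠T = 0.00° − 144.68° = -144.68°

-72.5 dB, -144.7°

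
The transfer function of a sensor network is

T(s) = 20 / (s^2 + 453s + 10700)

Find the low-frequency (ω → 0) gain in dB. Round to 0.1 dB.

T(0) = 20 / 10700 ≈ 0.0018692
20 log₁₀(0.0018692) ≈ -54.57 dB

-54.6 dB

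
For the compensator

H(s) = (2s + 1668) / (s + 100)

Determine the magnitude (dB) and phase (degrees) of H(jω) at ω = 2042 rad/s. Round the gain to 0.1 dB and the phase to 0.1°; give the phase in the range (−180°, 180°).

6.7 dB, -19.4°

Substitute s = j2042:
Numerator: 2(j2042) + 1668 = 1668 + j4084
Denominator: (j2042) + 100 = 100 + j2042
|N| = √(1668² + 4084²) ≈ 4411.5, ∠N ≈ 67.78°
|D| = √(100² + 2042²) ≈ 2044.4, ∠D ≈ 87.20°
|H| = 4411.5 / 2044.4 ≈ 2.1578
Gain = 20 log₁₀(2.1578) ≈ 6.68 dB
∠H = 67.78° − 87.20° = -19.42°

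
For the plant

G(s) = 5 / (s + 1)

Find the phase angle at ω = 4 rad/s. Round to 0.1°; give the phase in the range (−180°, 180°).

-76.0°

At s = jω = j4:
pole (s+1): 1 + j4 → |·| = √(1²+4²) = √17 ≈ 4.1231, ∠ = arctan(4/1) ≈ 75.96°
∠G = 0.00° − 75.96° = -75.96°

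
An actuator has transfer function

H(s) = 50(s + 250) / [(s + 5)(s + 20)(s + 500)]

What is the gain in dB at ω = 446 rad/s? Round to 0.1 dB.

-74.4 dB

At s = jω = j446:
zero (s+250): 250 + j446 → |·| = √(250²+446²) = √261416 ≈ 511.29, ∠ = arctan(446/250) ≈ 60.73°
pole (s+5): 5 + j446 → |·| = √(5²+446²) = √198941 ≈ 446.03, ∠ = arctan(446/5) ≈ 89.36°
pole (s+20): 20 + j446 → |·| = √(20²+446²) = √199316 ≈ 446.45, ∠ = arctan(446/20) ≈ 87.43°
pole (s+500): 500 + j446 → |·| = √(500²+446²) = √448916 ≈ 670.01, ∠ = arctan(446/500) ≈ 41.73°
|H| = 50 · 511.29 / 1.3342e+08 ≈ 0.00019161
Gain = 20 log₁₀(0.00019161) ≈ -74.35 dB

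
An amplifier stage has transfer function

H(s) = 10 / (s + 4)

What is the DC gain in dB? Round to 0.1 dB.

8.0 dB

H(0) = 10 / 4 = 2.5
20 log₁₀(2.5) ≈ 7.96 dB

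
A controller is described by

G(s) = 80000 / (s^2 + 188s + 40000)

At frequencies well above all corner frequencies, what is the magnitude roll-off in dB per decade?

-40 dB/decade

Each pole contributes −20 dB/decade at high frequency; each zero contributes +20 dB/decade.
Net: 0 zero(s) − 2 pole(s) → -40 dB/decade.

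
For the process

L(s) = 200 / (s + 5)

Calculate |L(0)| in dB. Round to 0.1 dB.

32.0 dB

L(0) = 200 / 5 = 40
20 log₁₀(40) ≈ 32.04 dB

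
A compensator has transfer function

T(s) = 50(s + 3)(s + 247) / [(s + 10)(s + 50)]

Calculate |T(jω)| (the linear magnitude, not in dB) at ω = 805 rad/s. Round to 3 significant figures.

52.2

At s = jω = j805:
zero (s+3): 3 + j805 → |·| = √(3²+805²) = √648034 ≈ 805.01, ∠ = arctan(805/3) ≈ 89.79°
zero (s+247): 247 + j805 → |·| = √(247²+805²) = √709034 ≈ 842.04, ∠ = arctan(805/247) ≈ 72.94°
pole (s+10): 10 + j805 → |·| = √(10²+805²) = √648125 ≈ 805.06, ∠ = arctan(805/10) ≈ 89.29°
pole (s+50): 50 + j805 → |·| = √(50²+805²) = √650525 ≈ 806.55, ∠ = arctan(805/50) ≈ 86.45°
|T| = 50 · 6.7785e+05 / 6.4932e+05 ≈ 52.197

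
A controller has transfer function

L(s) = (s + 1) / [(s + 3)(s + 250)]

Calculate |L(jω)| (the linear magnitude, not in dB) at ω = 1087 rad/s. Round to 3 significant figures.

0.000897

At s = jω = j1087:
zero (s+1): 1 + j1087 → |·| = √(1²+1087²) = √1181570 ≈ 1087, ∠ = arctan(1087/1) ≈ 89.95°
pole (s+3): 3 + j1087 → |·| = √(3²+1087²) = √1181578 ≈ 1087, ∠ = arctan(1087/3) ≈ 89.84°
pole (s+250): 250 + j1087 → |·| = √(250²+1087²) = √1244069 ≈ 1115.4, ∠ = arctan(1087/250) ≈ 77.05°
|L| = 1 · 1087 / 1.2124e+06 ≈ 0.00089657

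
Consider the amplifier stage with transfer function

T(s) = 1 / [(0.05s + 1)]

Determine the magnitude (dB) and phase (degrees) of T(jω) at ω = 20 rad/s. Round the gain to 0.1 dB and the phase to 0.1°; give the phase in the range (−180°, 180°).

-3.0 dB, -45.0°

At ω = 20 rad/s:
pole (1 + j20·0.05) = 1 + j1 → |·| ≈ 1.4142, ∠ ≈ 45.00°
|T| = 1 · 1 / (1.4142) ≈ 0.70711
Gain = 20 log₁₀(0.70711) ≈ -3.01 dB
∠T = (0°) − (45.00°) = -45.00°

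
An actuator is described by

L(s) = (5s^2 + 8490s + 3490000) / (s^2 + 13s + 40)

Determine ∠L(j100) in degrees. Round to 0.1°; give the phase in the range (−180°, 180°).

-158.7°

Substitute s = j100:
Numerator: 5(j100)^2 + 8490(j100) + 3490000 = 3440000 + j849000
Denominator: (j100)^2 + 13(j100) + 40 = -9960 + j1300
|N| = √(3440000² + 849000²) ≈ 3.5432e+06, ∠N ≈ 13.86°
|D| = √(9960² + 1300²) ≈ 10044, ∠D ≈ 172.56°
∠L = 13.86° − 172.56° = -158.70°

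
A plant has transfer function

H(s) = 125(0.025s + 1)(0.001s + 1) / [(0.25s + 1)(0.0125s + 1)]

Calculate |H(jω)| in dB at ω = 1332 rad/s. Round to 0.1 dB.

At ω = 1332 rad/s:
zero (1 + j1332·0.025) = 1 + j33.3 → |·| ≈ 33.315, ∠ ≈ 88.28°
zero (1 + j1332·0.001) = 1 + j1.332 → |·| ≈ 1.6656, ∠ ≈ 53.10°
pole (1 + j1332·0.25) = 1 + j333 → |·| ≈ 333, ∠ ≈ 89.83°
pole (1 + j1332·0.0125) = 1 + j16.65 → |·| ≈ 16.68, ∠ ≈ 86.56°
|H| = 125 · 33.315 · 1.6656 / (333 · 16.68) ≈ 1.2488
Gain = 20 log₁₀(1.2488) ≈ 1.93 dB

1.9 dB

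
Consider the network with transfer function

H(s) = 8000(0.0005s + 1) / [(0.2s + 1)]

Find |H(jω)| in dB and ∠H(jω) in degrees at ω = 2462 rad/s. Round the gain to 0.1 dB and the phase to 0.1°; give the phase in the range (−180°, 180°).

At ω = 2462 rad/s:
zero (1 + j2462·0.0005) = 1 + j1.231 → |·| ≈ 1.586, ∠ ≈ 50.91°
pole (1 + j2462·0.2) = 1 + j492.4 → |·| ≈ 492.4, ∠ ≈ 89.88°
|H| = 8000 · 1.586 / (492.4) ≈ 25.768
Gain = 20 log₁₀(25.768) ≈ 28.22 dB
∠H = (50.91°) − (89.88°) = -38.97°

28.2 dB, -39.0°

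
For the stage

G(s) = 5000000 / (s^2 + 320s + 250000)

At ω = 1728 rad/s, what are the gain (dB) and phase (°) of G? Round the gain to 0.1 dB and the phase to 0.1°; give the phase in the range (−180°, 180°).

5.1 dB, -168.6°

At s = jω = j1728:
quadratic: (j1728)² + 320·j1728 + 250000 = -2735984 + j552960 → |·| ≈ 2.7913e+06, ∠ ≈ 168.57°
|G| = 5000000 / 2.7913e+06 ≈ 1.7913
Gain = 20 log₁₀(1.7913) ≈ 5.06 dB
∠G = 0.00° − 168.57° = -168.57°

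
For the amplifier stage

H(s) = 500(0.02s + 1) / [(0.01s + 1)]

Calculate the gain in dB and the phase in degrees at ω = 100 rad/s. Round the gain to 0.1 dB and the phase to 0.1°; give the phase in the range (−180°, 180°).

58.0 dB, 18.4°

At ω = 100 rad/s:
zero (1 + j100·0.02) = 1 + j2 → |·| ≈ 2.2361, ∠ ≈ 63.43°
pole (1 + j100·0.01) = 1 + j1 → |·| ≈ 1.4142, ∠ ≈ 45.00°
|H| = 500 · 2.2361 / (1.4142) ≈ 790.59
Gain = 20 log₁₀(790.59) ≈ 57.96 dB
∠H = (63.43°) − (45.00°) = 18.43°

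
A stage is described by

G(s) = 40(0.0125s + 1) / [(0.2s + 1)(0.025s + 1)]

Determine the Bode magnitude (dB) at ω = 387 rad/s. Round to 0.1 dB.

At ω = 387 rad/s:
zero (1 + j387·0.0125) = 1 + j4.8375 → |·| ≈ 4.9398, ∠ ≈ 78.32°
pole (1 + j387·0.2) = 1 + j77.4 → |·| ≈ 77.406, ∠ ≈ 89.26°
pole (1 + j387·0.025) = 1 + j9.675 → |·| ≈ 9.7265, ∠ ≈ 84.10°
|G| = 40 · 4.9398 / (77.406 · 9.7265) ≈ 0.26244
Gain = 20 log₁₀(0.26244) ≈ -11.62 dB

-11.6 dB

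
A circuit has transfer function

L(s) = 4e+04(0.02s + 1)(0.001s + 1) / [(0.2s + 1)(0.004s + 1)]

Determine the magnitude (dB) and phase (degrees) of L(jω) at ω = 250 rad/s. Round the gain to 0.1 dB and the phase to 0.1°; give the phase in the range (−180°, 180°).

69.5 dB, -41.1°

At ω = 250 rad/s:
zero (1 + j250·0.02) = 1 + j5 → |·| ≈ 5.099, ∠ ≈ 78.69°
zero (1 + j250·0.001) = 1 + j0.25 → |·| ≈ 1.0308, ∠ ≈ 14.04°
pole (1 + j250·0.2) = 1 + j50 → |·| ≈ 50.01, ∠ ≈ 88.85°
pole (1 + j250·0.004) = 1 + j1 → |·| ≈ 1.4142, ∠ ≈ 45.00°
|L| = 4e+04 · 5.099 · 1.0308 / (50.01 · 1.4142) ≈ 2972.7
Gain = 20 log₁₀(2972.7) ≈ 69.46 dB
∠L = (78.69° + 14.04°) − (88.85° + 45.00°) = -41.12°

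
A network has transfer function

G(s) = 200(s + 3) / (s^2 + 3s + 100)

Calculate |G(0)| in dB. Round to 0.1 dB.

15.6 dB

G(0) = 200·3 / 100 = 6
20 log₁₀(6) ≈ 15.56 dB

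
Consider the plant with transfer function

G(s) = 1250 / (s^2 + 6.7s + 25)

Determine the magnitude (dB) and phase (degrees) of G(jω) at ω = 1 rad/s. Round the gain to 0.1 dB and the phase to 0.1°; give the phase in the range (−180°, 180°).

At s = jω = j1:
quadratic: (j1)² + 6.7·j1 + 25 = 24 + j6.7 → |·| ≈ 24.918, ∠ ≈ 15.60°
|G| = 1250 / 24.918 ≈ 50.165
Gain = 20 log₁₀(50.165) ≈ 34.01 dB
∠G = 0.00° − 15.60° = -15.60°

34.0 dB, -15.6°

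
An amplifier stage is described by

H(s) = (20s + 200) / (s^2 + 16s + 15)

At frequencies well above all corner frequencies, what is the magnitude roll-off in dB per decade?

Each pole contributes −20 dB/decade at high frequency; each zero contributes +20 dB/decade.
Net: 1 zero(s) − 2 pole(s) → -20 dB/decade.

-20 dB/decade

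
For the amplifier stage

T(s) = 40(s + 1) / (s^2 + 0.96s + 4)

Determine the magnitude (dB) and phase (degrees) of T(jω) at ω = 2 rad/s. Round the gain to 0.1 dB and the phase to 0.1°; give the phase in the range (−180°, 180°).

33.4 dB, -26.6°

At s = jω = j2:
zero (s+1): 1 + j2 → |·| = √(1²+2²) = √5 ≈ 2.2361, ∠ = arctan(2/1) ≈ 63.43°
quadratic: (j2)² + 0.96·j2 + 4 = 0 + j1.92 → |·| ≈ 1.92, ∠ ≈ 90.00°
|T| = 40 · 2.2361 / 1.92 ≈ 46.585
Gain = 20 log₁₀(46.585) ≈ 33.36 dB
∠T = 63.43° − 90.00° = -26.57°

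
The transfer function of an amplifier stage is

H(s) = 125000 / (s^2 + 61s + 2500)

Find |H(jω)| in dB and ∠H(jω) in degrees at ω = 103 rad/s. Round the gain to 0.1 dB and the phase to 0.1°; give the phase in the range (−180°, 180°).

21.7 dB, -142.2°

At s = jω = j103:
quadratic: (j103)² + 61·j103 + 2500 = -8109 + j6283 → |·| ≈ 10258, ∠ ≈ 142.23°
|H| = 125000 / 10258 ≈ 12.186
Gain = 20 log₁₀(12.186) ≈ 21.72 dB
∠H = 0.00° − 142.23° = -142.23°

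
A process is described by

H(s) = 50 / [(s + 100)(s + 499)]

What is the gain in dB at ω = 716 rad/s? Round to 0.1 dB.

-82.0 dB

At s = jω = j716:
pole (s+100): 100 + j716 → |·| = √(100²+716²) = √522656 ≈ 722.95, ∠ = arctan(716/100) ≈ 82.05°
pole (s+499): 499 + j716 → |·| = √(499²+716²) = √761657 ≈ 872.73, ∠ = arctan(716/499) ≈ 55.13°
|H| = 50 / 6.3094e+05 ≈ 7.9247e-05
Gain = 20 log₁₀(7.9247e-05) ≈ -82.02 dB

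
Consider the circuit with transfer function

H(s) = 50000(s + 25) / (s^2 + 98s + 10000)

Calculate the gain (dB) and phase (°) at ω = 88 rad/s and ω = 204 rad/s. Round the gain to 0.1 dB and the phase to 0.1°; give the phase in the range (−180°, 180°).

ω = 88: 54.2 dB, -1.2°; ω = 204: 48.8 dB, -64.7°

At s = jω = j88:
zero (s+25): 25 + j88 → |·| = √(25²+88²) = √8369 ≈ 91.482, ∠ = arctan(88/25) ≈ 74.14°
quadratic: (j88)² + 98·j88 + 10000 = 2256 + j8624 → |·| ≈ 8914.2, ∠ ≈ 75.34°
|H| = 50000 · 91.482 / 8914.2 ≈ 513.13
Gain = 20 log₁₀(513.13) ≈ 54.20 dB
∠H = 74.14° − 75.34° = -1.20°

At s = jω = j204:
zero (s+25): 25 + j204 → |·| = √(25²+204²) = √42241 ≈ 205.53, ∠ = arctan(204/25) ≈ 83.01°
quadratic: (j204)² + 98·j204 + 10000 = -31616 + j19992 → |·| ≈ 37407, ∠ ≈ 147.69°
|H| = 50000 · 205.53 / 37407 ≈ 274.72
Gain = 20 log₁₀(274.72) ≈ 48.78 dB
∠H = 83.01° − 147.69° = -64.68°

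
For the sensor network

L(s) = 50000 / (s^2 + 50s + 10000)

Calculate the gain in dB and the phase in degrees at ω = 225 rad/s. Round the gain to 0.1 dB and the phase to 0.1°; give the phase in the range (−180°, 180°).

At s = jω = j225:
quadratic: (j225)² + 50·j225 + 10000 = -40625 + j11250 → |·| ≈ 42154, ∠ ≈ 164.52°
|L| = 50000 / 42154 ≈ 1.1861
Gain = 20 log₁₀(1.1861) ≈ 1.48 dB
∠L = 0.00° − 164.52° = -164.52°

1.5 dB, -164.5°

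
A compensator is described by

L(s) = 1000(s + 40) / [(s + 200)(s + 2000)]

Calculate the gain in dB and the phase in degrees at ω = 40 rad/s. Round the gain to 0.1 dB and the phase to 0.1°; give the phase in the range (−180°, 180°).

-17.2 dB, 32.5°

At s = jω = j40:
zero (s+40): 40 + j40 → |·| = √(40²+40²) = √3200 ≈ 56.569, ∠ = arctan(40/40) ≈ 45.00°
pole (s+200): 200 + j40 → |·| = √(200²+40²) = √41600 ≈ 203.96, ∠ = arctan(40/200) ≈ 11.31°
pole (s+2000): 2000 + j40 → |·| = √(2000²+40²) = √4001600 ≈ 2000.4, ∠ = arctan(40/2000) ≈ 1.15°
|L| = 1000 · 56.569 / 4.08e+05 ≈ 0.13865
Gain = 20 log₁₀(0.13865) ≈ -17.16 dB
∠L = 45.00° − 12.46° = 32.54°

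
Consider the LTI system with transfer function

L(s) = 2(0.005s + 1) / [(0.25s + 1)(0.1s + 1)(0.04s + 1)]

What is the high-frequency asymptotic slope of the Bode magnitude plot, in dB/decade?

Each pole contributes −20 dB/decade at high frequency; each zero contributes +20 dB/decade.
Net: 1 zero(s) − 3 pole(s) → -40 dB/decade.

-40 dB/decade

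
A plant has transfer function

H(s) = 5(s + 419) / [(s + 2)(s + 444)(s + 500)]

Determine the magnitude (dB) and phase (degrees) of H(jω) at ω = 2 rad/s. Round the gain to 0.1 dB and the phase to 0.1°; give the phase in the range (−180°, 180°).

At s = jω = j2:
zero (s+419): 419 + j2 → |·| = √(419²+2²) = √175565 ≈ 419, ∠ = arctan(2/419) ≈ 0.27°
pole (s+2): 2 + j2 → |·| = √(2²+2²) = √8 ≈ 2.8284, ∠ = arctan(2/2) ≈ 45.00°
pole (s+444): 444 + j2 → |·| = √(444²+2²) = √197140 ≈ 444, ∠ = arctan(2/444) ≈ 0.26°
pole (s+500): 500 + j2 → |·| = √(500²+2²) = √250004 ≈ 500, ∠ = arctan(2/500) ≈ 0.23°
|H| = 5 · 419 / 6.279e+05 ≈ 0.0033365
Gain = 20 log₁₀(0.0033365) ≈ -49.53 dB
∠H = 0.27° − 45.49° = -45.22°

-49.5 dB, -45.2°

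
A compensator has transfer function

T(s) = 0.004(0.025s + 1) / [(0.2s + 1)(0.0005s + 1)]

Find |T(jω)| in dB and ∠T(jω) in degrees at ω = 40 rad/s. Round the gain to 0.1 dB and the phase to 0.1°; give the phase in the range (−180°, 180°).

At ω = 40 rad/s:
zero (1 + j40·0.025) = 1 + j1 → |·| ≈ 1.4142, ∠ ≈ 45.00°
pole (1 + j40·0.2) = 1 + j8 → |·| ≈ 8.0623, ∠ ≈ 82.87°
pole (1 + j40·0.0005) = 1 + j0.02 → |·| ≈ 1.0002, ∠ ≈ 1.15°
|T| = 0.004 · 1.4142 / (8.0623 · 1.0002) ≈ 0.0007015
Gain = 20 log₁₀(0.0007015) ≈ -63.08 dB
∠T = (45.00°) − (82.87° + 1.15°) = -39.02°

-63.1 dB, -39.0°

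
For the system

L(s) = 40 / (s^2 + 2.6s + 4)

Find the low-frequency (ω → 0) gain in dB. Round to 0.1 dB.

20.0 dB

L(0) = 40 / 4 = 10
20 log₁₀(10) ≈ 20.00 dB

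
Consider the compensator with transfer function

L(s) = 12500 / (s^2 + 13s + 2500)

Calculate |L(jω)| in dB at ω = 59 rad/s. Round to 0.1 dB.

20.0 dB

At s = jω = j59:
quadratic: (j59)² + 13·j59 + 2500 = -981 + j767 → |·| ≈ 1245.3, ∠ ≈ 141.98°
|L| = 12500 / 1245.3 ≈ 10.038
Gain = 20 log₁₀(10.038) ≈ 20.03 dB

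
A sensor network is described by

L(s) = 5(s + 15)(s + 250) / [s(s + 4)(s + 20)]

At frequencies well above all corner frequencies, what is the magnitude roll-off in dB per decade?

-20 dB/decade

Each pole contributes −20 dB/decade at high frequency; each zero contributes +20 dB/decade.
Net: 2 zero(s) − 3 pole(s) → -20 dB/decade.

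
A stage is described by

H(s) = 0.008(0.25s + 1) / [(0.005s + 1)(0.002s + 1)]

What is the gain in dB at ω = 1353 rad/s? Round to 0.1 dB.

-17.3 dB

At ω = 1353 rad/s:
zero (1 + j1353·0.25) = 1 + j338.25 → |·| ≈ 338.25, ∠ ≈ 89.83°
pole (1 + j1353·0.005) = 1 + j6.765 → |·| ≈ 6.8385, ∠ ≈ 81.59°
pole (1 + j1353·0.002) = 1 + j2.706 → |·| ≈ 2.8849, ∠ ≈ 69.72°
|H| = 0.008 · 338.25 / (6.8385 · 2.8849) ≈ 0.13716
Gain = 20 log₁₀(0.13716) ≈ -17.26 dB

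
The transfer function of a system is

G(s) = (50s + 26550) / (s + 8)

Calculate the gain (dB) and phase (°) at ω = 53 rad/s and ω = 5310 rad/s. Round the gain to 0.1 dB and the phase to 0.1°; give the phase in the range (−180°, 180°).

Substitute s = j53:
Numerator: 50(j53) + 26550 = 26550 + j2650
Denominator: (j53) + 8 = 8 + j53
|N| = √(26550² + 2650²) ≈ 26682, ∠N ≈ 5.70°
|D| = √(8² + 53²) ≈ 53.6, ∠D ≈ 81.42°
|G| = 26682 / 53.6 ≈ 497.8
Gain = 20 log₁₀(497.8) ≈ 53.94 dB
∠G = 5.70° − 81.42° = -75.72°

Substitute s = j5310:
Numerator: 50(j5310) + 26550 = 26550 + j265500
Denominator: (j5310) + 8 = 8 + j5310
|N| = √(26550² + 265500²) ≈ 2.6682e+05, ∠N ≈ 84.29°
|D| = √(8² + 5310²) ≈ 5310, ∠D ≈ 89.91°
|G| = 2.6682e+05 / 5310 ≈ 50.249
Gain = 20 log₁₀(50.249) ≈ 34.02 dB
∠G = 84.29° − 89.91° = -5.62°

ω = 53: 53.9 dB, -75.7°; ω = 5310: 34.0 dB, -5.6°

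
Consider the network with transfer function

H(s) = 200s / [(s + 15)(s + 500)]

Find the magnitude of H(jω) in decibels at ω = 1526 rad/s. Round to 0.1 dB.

-18.1 dB

At s = jω = j1526:
zero at origin: s = j1526 → |·| = 1526, ∠ = 90.00°
pole (s+15): 15 + j1526 → |·| = √(15²+1526²) = √2328901 ≈ 1526.1, ∠ = arctan(1526/15) ≈ 89.44°
pole (s+500): 500 + j1526 → |·| = √(500²+1526²) = √2578676 ≈ 1605.8, ∠ = arctan(1526/500) ≈ 71.86°
|H| = 200 · 1526 / 2.4506e+06 ≈ 0.12454
Gain = 20 log₁₀(0.12454) ≈ -18.09 dB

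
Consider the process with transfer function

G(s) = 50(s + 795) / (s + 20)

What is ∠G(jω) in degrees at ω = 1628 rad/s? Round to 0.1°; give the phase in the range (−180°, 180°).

At s = jω = j1628:
zero (s+795): 795 + j1628 → |·| = √(795²+1628²) = √3282409 ≈ 1811.7, ∠ = arctan(1628/795) ≈ 63.97°
pole (s+20): 20 + j1628 → |·| = √(20²+1628²) = √2650784 ≈ 1628.1, ∠ = arctan(1628/20) ≈ 89.30°
∠G = 63.97° − 89.30° = -25.33°

-25.3°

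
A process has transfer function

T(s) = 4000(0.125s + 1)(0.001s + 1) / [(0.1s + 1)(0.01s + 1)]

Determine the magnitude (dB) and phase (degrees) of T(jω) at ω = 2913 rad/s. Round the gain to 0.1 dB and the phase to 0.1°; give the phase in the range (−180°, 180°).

54.5 dB, -16.9°

At ω = 2913 rad/s:
zero (1 + j2913·0.125) = 1 + j364.125 → |·| ≈ 364.13, ∠ ≈ 89.84°
zero (1 + j2913·0.001) = 1 + j2.913 → |·| ≈ 3.0799, ∠ ≈ 71.05°
pole (1 + j2913·0.1) = 1 + j291.3 → |·| ≈ 291.3, ∠ ≈ 89.80°
pole (1 + j2913·0.01) = 1 + j29.13 → |·| ≈ 29.147, ∠ ≈ 88.03°
|T| = 4000 · 364.13 · 3.0799 / (291.3 · 29.147) ≈ 528.35
Gain = 20 log₁₀(528.35) ≈ 54.46 dB
∠T = (89.84° + 71.05°) − (89.80° + 88.03°) = -16.94°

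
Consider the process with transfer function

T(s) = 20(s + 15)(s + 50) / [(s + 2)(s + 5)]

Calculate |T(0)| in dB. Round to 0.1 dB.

T(0) = 20·15·50 / (2·5) = 1500
20 log₁₀(1500) ≈ 63.52 dB

63.5 dB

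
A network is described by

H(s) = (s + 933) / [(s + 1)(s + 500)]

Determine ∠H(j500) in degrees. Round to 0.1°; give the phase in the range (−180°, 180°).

At s = jω = j500:
zero (s+933): 933 + j500 → |·| = √(933²+500²) = √1120489 ≈ 1058.5, ∠ = arctan(500/933) ≈ 28.19°
pole (s+1): 1 + j500 → |·| = √(1²+500²) = √250001 ≈ 500, ∠ = arctan(500/1) ≈ 89.89°
pole (s+500): 500 + j500 → |·| = √(500²+500²) = √500000 ≈ 707.11, ∠ = arctan(500/500) ≈ 45.00°
∠H = 28.19° − 134.89° = -106.70°

-106.7°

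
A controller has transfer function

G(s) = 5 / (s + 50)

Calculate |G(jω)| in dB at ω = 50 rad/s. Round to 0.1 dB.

-23.0 dB

Substitute s = j50:
Numerator: 5 = 5 + j0
Denominator: (j50) + 50 = 50 + j50
|N| = √(5² + 0²) ≈ 5, ∠N ≈ 0.00°
|D| = √(50² + 50²) ≈ 70.711, ∠D ≈ 45.00°
|G| = 5 / 70.711 ≈ 0.07071
Gain = 20 log₁₀(0.07071) ≈ -23.01 dB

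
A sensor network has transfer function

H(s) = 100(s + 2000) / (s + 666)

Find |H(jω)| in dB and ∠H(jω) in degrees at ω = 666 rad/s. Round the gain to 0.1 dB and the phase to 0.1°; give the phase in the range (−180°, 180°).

47.0 dB, -26.6°

At s = jω = j666:
zero (s+2000): 2000 + j666 → |·| = √(2000²+666²) = √4443556 ≈ 2108, ∠ = arctan(666/2000) ≈ 18.42°
pole (s+666): 666 + j666 → |·| = √(666²+666²) = √887112 ≈ 941.87, ∠ = arctan(666/666) ≈ 45.00°
|H| = 100 · 2108 / 941.87 ≈ 223.81
Gain = 20 log₁₀(223.81) ≈ 47.00 dB
∠H = 18.42° − 45.00° = -26.58°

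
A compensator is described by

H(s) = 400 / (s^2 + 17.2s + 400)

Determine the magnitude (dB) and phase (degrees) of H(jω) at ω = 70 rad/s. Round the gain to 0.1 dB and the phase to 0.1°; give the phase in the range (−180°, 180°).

At s = jω = j70:
quadratic: (j70)² + 17.2·j70 + 400 = -4500 + j1204 → |·| ≈ 4658.3, ∠ ≈ 165.02°
|H| = 400 / 4658.3 ≈ 0.085868
Gain = 20 log₁₀(0.085868) ≈ -21.32 dB
∠H = 0.00° − 165.02° = -165.02°

-21.3 dB, -165.0°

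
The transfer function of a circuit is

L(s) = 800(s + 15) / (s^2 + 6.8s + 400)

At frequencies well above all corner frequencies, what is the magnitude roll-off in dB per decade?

-20 dB/decade

Each pole contributes −20 dB/decade at high frequency; each zero contributes +20 dB/decade.
Net: 1 zero(s) − 2 pole(s) → -20 dB/decade.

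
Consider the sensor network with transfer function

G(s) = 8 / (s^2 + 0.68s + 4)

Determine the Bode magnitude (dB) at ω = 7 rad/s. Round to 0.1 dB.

-15.1 dB

At s = jω = j7:
quadratic: (j7)² + 0.68·j7 + 4 = -45 + j4.76 → |·| ≈ 45.251, ∠ ≈ 173.96°
|G| = 8 / 45.251 ≈ 0.17679
Gain = 20 log₁₀(0.17679) ≈ -15.05 dB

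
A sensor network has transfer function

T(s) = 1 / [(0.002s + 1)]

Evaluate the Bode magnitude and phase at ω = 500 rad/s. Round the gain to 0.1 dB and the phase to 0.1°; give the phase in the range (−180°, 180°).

At ω = 500 rad/s:
pole (1 + j500·0.002) = 1 + j1 → |·| ≈ 1.4142, ∠ ≈ 45.00°
|T| = 1 · 1 / (1.4142) ≈ 0.70711
Gain = 20 log₁₀(0.70711) ≈ -3.01 dB
∠T = (0°) − (45.00°) = -45.00°

-3.0 dB, -45.0°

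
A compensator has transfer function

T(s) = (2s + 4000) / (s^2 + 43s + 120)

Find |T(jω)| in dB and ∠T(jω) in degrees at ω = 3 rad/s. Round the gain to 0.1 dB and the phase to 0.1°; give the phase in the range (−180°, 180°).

27.4 dB, -49.2°

Substitute s = j3:
Numerator: 2(j3) + 4000 = 4000 + j6
Denominator: (j3)^2 + 43(j3) + 120 = 111 + j129
|N| = √(4000² + 6²) ≈ 4000, ∠N ≈ 0.09°
|D| = √(111² + 129²) ≈ 170.18, ∠D ≈ 49.29°
|T| = 4000 / 170.18 ≈ 23.505
Gain = 20 log₁₀(23.505) ≈ 27.42 dB
∠T = 0.09° − 49.29° = -49.20°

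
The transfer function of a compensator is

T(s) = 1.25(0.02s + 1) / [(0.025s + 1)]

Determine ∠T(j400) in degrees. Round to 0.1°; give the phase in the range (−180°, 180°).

At ω = 400 rad/s:
zero (1 + j400·0.02) = 1 + j8 → |·| ≈ 8.0623, ∠ ≈ 82.87°
pole (1 + j400·0.025) = 1 + j10 → |·| ≈ 10.05, ∠ ≈ 84.29°
∠T = (82.87°) − (84.29°) = -1.42°

-1.4°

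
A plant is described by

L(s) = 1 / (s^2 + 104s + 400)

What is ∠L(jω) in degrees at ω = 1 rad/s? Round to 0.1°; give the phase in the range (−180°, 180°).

-14.6°

Substitute s = j1:
Numerator: 1 = 1 + j0
Denominator: (j1)^2 + 104(j1) + 400 = 399 + j104
|N| = √(1² + 0²) ≈ 1, ∠N ≈ 0.00°
|D| = √(399² + 104²) ≈ 412.33, ∠D ≈ 14.61°
∠L = 0.00° − 14.61° = -14.61°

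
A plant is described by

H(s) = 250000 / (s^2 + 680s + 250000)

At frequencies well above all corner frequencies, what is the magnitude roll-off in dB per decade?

Each pole contributes −20 dB/decade at high frequency; each zero contributes +20 dB/decade.
Net: 0 zero(s) − 2 pole(s) → -40 dB/decade.

-40 dB/decade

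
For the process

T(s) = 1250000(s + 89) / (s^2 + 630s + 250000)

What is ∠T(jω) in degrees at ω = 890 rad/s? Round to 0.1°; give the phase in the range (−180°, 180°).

-49.7°

At s = jω = j890:
zero (s+89): 89 + j890 → |·| = √(89²+890²) = √800021 ≈ 894.44, ∠ = arctan(890/89) ≈ 84.29°
quadratic: (j890)² + 630·j890 + 250000 = -542100 + j560700 → |·| ≈ 7.7991e+05, ∠ ≈ 134.03°
∠T = 84.29° − 134.03° = -49.74°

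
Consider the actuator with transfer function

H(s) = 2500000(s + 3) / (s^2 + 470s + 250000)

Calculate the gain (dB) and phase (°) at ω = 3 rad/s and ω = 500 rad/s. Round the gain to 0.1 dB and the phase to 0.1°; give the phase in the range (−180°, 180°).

At s = jω = j3:
zero (s+3): 3 + j3 → |·| = √(3²+3²) = √18 ≈ 4.2426, ∠ = arctan(3/3) ≈ 45.00°
quadratic: (j3)² + 470·j3 + 250000 = 249991 + j1410 → |·| ≈ 2.4999e+05, ∠ ≈ 0.32°
|H| = 2500000 · 4.2426 / 2.4999e+05 ≈ 42.428
Gain = 20 log₁₀(42.428) ≈ 32.55 dB
∠H = 45.00° − 0.32° = 44.68°

At s = jω = j500:
zero (s+3): 3 + j500 → |·| = √(3²+500²) = √250009 ≈ 500.01, ∠ = arctan(500/3) ≈ 89.66°
quadratic: (j500)² + 470·j500 + 250000 = 0 + j235000 → |·| ≈ 2.35e+05, ∠ ≈ 90.00°
|H| = 2500000 · 500.01 / 2.35e+05 ≈ 5319.3
Gain = 20 log₁₀(5319.3) ≈ 74.52 dB
∠H = 89.66° − 90.00° = -0.34°

ω = 3: 32.6 dB, 44.7°; ω = 500: 74.5 dB, -0.3°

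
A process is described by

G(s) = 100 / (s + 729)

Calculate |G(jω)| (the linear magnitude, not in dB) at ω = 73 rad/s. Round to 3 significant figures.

At s = jω = j73:
pole (s+729): 729 + j73 → |·| = √(729²+73²) = √536770 ≈ 732.65, ∠ = arctan(73/729) ≈ 5.72°
|G| = 100 / 732.65 ≈ 0.13649

0.136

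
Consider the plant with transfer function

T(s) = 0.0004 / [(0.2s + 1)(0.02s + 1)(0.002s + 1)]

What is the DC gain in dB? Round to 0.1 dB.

T(0) = 0.0004 · 1 / 1 = 0.0004
20 log₁₀(0.0004) ≈ -67.96 dB

-68.0 dB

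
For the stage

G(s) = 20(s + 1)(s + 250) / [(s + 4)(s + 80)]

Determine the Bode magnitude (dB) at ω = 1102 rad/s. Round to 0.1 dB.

At s = jω = j1102:
zero (s+1): 1 + j1102 → |·| = √(1²+1102²) = √1214405 ≈ 1102, ∠ = arctan(1102/1) ≈ 89.95°
zero (s+250): 250 + j1102 → |·| = √(250²+1102²) = √1276904 ≈ 1130, ∠ = arctan(1102/250) ≈ 77.22°
pole (s+4): 4 + j1102 → |·| = √(4²+1102²) = √1214420 ≈ 1102, ∠ = arctan(1102/4) ≈ 89.79°
pole (s+80): 80 + j1102 → |·| = √(80²+1102²) = √1220804 ≈ 1104.9, ∠ = arctan(1102/80) ≈ 85.85°
|G| = 20 · 1.2453e+06 / 1.2176e+06 ≈ 20.455
Gain = 20 log₁₀(20.455) ≈ 26.22 dB

26.2 dB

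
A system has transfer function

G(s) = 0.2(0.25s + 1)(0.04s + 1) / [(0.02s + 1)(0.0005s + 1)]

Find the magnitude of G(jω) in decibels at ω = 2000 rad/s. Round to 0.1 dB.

43.0 dB

At ω = 2000 rad/s:
zero (1 + j2000·0.25) = 1 + j500 → |·| ≈ 500, ∠ ≈ 89.89°
zero (1 + j2000·0.04) = 1 + j80 → |·| ≈ 80.006, ∠ ≈ 89.28°
pole (1 + j2000·0.02) = 1 + j40 → |·| ≈ 40.012, ∠ ≈ 88.57°
pole (1 + j2000·0.0005) = 1 + j1 → |·| ≈ 1.4142, ∠ ≈ 45.00°
|G| = 0.2 · 500 · 80.006 / (40.012 · 1.4142) ≈ 141.39
Gain = 20 log₁₀(141.39) ≈ 43.01 dB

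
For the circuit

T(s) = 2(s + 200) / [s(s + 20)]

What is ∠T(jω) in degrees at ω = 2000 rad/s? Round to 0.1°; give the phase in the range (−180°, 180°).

-95.1°

At s = jω = j2000:
zero (s+200): 200 + j2000 → |·| = √(200²+2000²) = √4040000 ≈ 2010, ∠ = arctan(2000/200) ≈ 84.29°
pole (s+20): 20 + j2000 → |·| = √(20²+2000²) = √4000400 ≈ 2000.1, ∠ = arctan(2000/20) ≈ 89.43°
pole at origin: |s| = 2000, ∠ = 90.00° (in denominator)
∠T = 84.29° − 179.43° = -95.14°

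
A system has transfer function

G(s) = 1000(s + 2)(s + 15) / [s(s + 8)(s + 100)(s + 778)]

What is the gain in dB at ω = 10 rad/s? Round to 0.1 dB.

At s = jω = j10:
zero (s+2): 2 + j10 → |·| = √(2²+10²) = √104 ≈ 10.198, ∠ = arctan(10/2) ≈ 78.69°
zero (s+15): 15 + j10 → |·| = √(15²+10²) = √325 ≈ 18.028, ∠ = arctan(10/15) ≈ 33.69°
pole (s+8): 8 + j10 → |·| = √(8²+10²) = √164 ≈ 12.806, ∠ = arctan(10/8) ≈ 51.34°
pole (s+100): 100 + j10 → |·| = √(100²+10²) = √10100 ≈ 100.5, ∠ = arctan(10/100) ≈ 5.71°
pole (s+778): 778 + j10 → |·| = √(778²+10²) = √605384 ≈ 778.06, ∠ = arctan(10/778) ≈ 0.74°
pole at origin: |s| = 10, ∠ = 90.00° (in denominator)
|G| = 1000 · 183.85 / 1.0014e+07 ≈ 0.018359
Gain = 20 log₁₀(0.018359) ≈ -34.72 dB

-34.7 dB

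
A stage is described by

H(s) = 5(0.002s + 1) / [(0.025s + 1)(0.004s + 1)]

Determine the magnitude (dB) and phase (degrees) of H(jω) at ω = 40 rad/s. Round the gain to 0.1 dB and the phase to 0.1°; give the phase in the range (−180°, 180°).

At ω = 40 rad/s:
zero (1 + j40·0.002) = 1 + j0.08 → |·| ≈ 1.0032, ∠ ≈ 4.57°
pole (1 + j40·0.025) = 1 + j1 → |·| ≈ 1.4142, ∠ ≈ 45.00°
pole (1 + j40·0.004) = 1 + j0.16 → |·| ≈ 1.0127, ∠ ≈ 9.09°
|H| = 5 · 1.0032 / (1.4142 · 1.0127) ≈ 3.5024
Gain = 20 log₁₀(3.5024) ≈ 10.89 dB
∠H = (4.57°) − (45.00° + 9.09°) = -49.52°

10.9 dB, -49.5°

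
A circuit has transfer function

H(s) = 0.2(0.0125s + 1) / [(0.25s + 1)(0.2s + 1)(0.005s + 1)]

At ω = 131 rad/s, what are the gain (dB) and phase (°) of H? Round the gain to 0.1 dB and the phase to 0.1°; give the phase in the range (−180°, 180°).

At ω = 131 rad/s:
zero (1 + j131·0.0125) = 1 + j1.6375 → |·| ≈ 1.9187, ∠ ≈ 58.59°
pole (1 + j131·0.25) = 1 + j32.75 → |·| ≈ 32.765, ∠ ≈ 88.25°
pole (1 + j131·0.2) = 1 + j26.2 → |·| ≈ 26.219, ∠ ≈ 87.81°
pole (1 + j131·0.005) = 1 + j0.655 → |·| ≈ 1.1954, ∠ ≈ 33.22°
|H| = 0.2 · 1.9187 / (32.765 · 26.219 · 1.1954) ≈ 0.00037368
Gain = 20 log₁₀(0.00037368) ≈ -68.55 dB
∠H = (58.59°) − (88.25° + 87.81° + 33.22°) = -150.69°

-68.6 dB, -150.7°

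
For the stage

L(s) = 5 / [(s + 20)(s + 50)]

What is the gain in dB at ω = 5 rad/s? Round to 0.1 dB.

-46.3 dB

At s = jω = j5:
pole (s+20): 20 + j5 → |·| = √(20²+5²) = √425 ≈ 20.616, ∠ = arctan(5/20) ≈ 14.04°
pole (s+50): 50 + j5 → |·| = √(50²+5²) = √2525 ≈ 50.249, ∠ = arctan(5/50) ≈ 5.71°
|L| = 5 / 1035.9 ≈ 0.0048267
Gain = 20 log₁₀(0.0048267) ≈ -46.33 dB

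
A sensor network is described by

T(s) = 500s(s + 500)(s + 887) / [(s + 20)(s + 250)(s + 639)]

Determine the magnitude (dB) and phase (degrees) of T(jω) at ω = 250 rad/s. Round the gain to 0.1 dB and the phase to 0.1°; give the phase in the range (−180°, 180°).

60.5 dB, -19.5°

At s = jω = j250:
zero (s+500): 500 + j250 → |·| = √(500²+250²) = √312500 ≈ 559.02, ∠ = arctan(250/500) ≈ 26.57°
zero (s+887): 887 + j250 → |·| = √(887²+250²) = √849269 ≈ 921.56, ∠ = arctan(250/887) ≈ 15.74°
zero at origin: s = j250 → |·| = 250, ∠ = 90.00°
pole (s+20): 20 + j250 → |·| = √(20²+250²) = √62900 ≈ 250.8, ∠ = arctan(250/20) ≈ 85.43°
pole (s+250): 250 + j250 → |·| = √(250²+250²) = √125000 ≈ 353.55, ∠ = arctan(250/250) ≈ 45.00°
pole (s+639): 639 + j250 → |·| = √(639²+250²) = √470821 ≈ 686.16, ∠ = arctan(250/639) ≈ 21.37°
|T| = 500 · 1.2879e+08 / 6.0842e+07 ≈ 1058.4
Gain = 20 log₁₀(1058.4) ≈ 60.49 dB
∠T = 132.31° − 151.80° = -19.49°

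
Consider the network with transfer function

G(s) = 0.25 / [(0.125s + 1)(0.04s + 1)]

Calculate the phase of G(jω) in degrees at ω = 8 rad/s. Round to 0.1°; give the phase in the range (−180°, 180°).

-62.7°

At ω = 8 rad/s:
pole (1 + j8·0.125) = 1 + j1 → |·| ≈ 1.4142, ∠ ≈ 45.00°
pole (1 + j8·0.04) = 1 + j0.32 → |·| ≈ 1.05, ∠ ≈ 17.74°
∠G = (0°) − (45.00° + 17.74°) = -62.74°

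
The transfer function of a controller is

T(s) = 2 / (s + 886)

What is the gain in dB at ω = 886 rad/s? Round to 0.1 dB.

Substitute s = j886:
Numerator: 2 = 2 + j0
Denominator: (j886) + 886 = 886 + j886
|N| = √(2² + 0²) ≈ 2, ∠N ≈ 0.00°
|D| = √(886² + 886²) ≈ 1253, ∠D ≈ 45.00°
|T| = 2 / 1253 ≈ 0.0015962
Gain = 20 log₁₀(0.0015962) ≈ -55.94 dB

-55.9 dB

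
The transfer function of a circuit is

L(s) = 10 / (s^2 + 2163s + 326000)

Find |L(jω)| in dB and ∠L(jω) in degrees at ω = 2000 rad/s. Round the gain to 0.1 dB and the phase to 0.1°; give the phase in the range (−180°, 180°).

-115.1 dB, -130.3°

Substitute s = j2000:
Numerator: 10 = 10 + j0
Denominator: (j2000)^2 + 2163(j2000) + 326000 = -3674000 + j4326000
|N| = √(10² + 0²) ≈ 10, ∠N ≈ 0.00°
|D| = √(3674000² + 4326000²) ≈ 5.6756e+06, ∠D ≈ 130.34°
|L| = 10 / 5.6756e+06 ≈ 1.7619e-06
Gain = 20 log₁₀(1.7619e-06) ≈ -115.08 dB
∠L = 0.00° − 130.34° = -130.34°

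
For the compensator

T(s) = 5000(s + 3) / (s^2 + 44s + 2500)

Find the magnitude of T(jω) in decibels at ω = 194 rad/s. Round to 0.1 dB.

At s = jω = j194:
zero (s+3): 3 + j194 → |·| = √(3²+194²) = √37645 ≈ 194.02, ∠ = arctan(194/3) ≈ 89.11°
quadratic: (j194)² + 44·j194 + 2500 = -35136 + j8536 → |·| ≈ 36158, ∠ ≈ 166.35°
|T| = 5000 · 194.02 / 36158 ≈ 26.829
Gain = 20 log₁₀(26.829) ≈ 28.57 dB

28.6 dB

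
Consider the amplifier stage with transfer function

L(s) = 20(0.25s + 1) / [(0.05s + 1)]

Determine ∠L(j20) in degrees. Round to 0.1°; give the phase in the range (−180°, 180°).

At ω = 20 rad/s:
zero (1 + j20·0.25) = 1 + j5 → |·| ≈ 5.099, ∠ ≈ 78.69°
pole (1 + j20·0.05) = 1 + j1 → |·| ≈ 1.4142, ∠ ≈ 45.00°
∠L = (78.69°) − (45.00°) = 33.69°

33.7°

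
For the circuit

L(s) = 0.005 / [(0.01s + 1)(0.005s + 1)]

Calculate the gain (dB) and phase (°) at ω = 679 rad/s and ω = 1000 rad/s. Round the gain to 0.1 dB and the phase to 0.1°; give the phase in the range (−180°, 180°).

ω = 679: -73.7 dB, -155.2°; ω = 1000: -80.2 dB, -163.0°

At ω = 679 rad/s:
pole (1 + j679·0.01) = 1 + j6.79 → |·| ≈ 6.8632, ∠ ≈ 81.62°
pole (1 + j679·0.005) = 1 + j3.395 → |·| ≈ 3.5392, ∠ ≈ 73.59°
|L| = 0.005 · 1 / (6.8632 · 3.5392) ≈ 0.00020584
Gain = 20 log₁₀(0.00020584) ≈ -73.73 dB
∠L = (0°) − (81.62° + 73.59°) = -155.21°

At ω = 1000 rad/s:
pole (1 + j1000·0.01) = 1 + j10 → |·| ≈ 10.05, ∠ ≈ 84.29°
pole (1 + j1000·0.005) = 1 + j5 → |·| ≈ 5.099, ∠ ≈ 78.69°
|L| = 0.005 · 1 / (10.05 · 5.099) ≈ 9.7571e-05
Gain = 20 log₁₀(9.7571e-05) ≈ -80.21 dB
∠L = (0°) − (84.29° + 78.69°) = -162.98°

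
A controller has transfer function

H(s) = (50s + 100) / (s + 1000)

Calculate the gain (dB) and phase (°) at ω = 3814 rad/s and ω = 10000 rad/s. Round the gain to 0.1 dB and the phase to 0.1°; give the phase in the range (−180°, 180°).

ω = 3814: 33.7 dB, 14.7°; ω = 10000: 33.9 dB, 5.7°

Substitute s = j3814:
Numerator: 50(j3814) + 100 = 100 + j190700
Denominator: (j3814) + 1000 = 1000 + j3814
|N| = √(100² + 190700²) ≈ 1.907e+05, ∠N ≈ 89.97°
|D| = √(1000² + 3814²) ≈ 3942.9, ∠D ≈ 75.31°
|H| = 1.907e+05 / 3942.9 ≈ 48.365
Gain = 20 log₁₀(48.365) ≈ 33.69 dB
∠H = 89.97° − 75.31° = 14.66°

Substitute s = j10000:
Numerator: 50(j10000) + 100 = 100 + j500000
Denominator: (j10000) + 1000 = 1000 + j10000
|N| = √(100² + 500000²) ≈ 5e+05, ∠N ≈ 89.99°
|D| = √(1000² + 10000²) ≈ 10050, ∠D ≈ 84.29°
|H| = 5e+05 / 10050 ≈ 49.751
Gain = 20 log₁₀(49.751) ≈ 33.94 dB
∠H = 89.99° − 84.29° = 5.70°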